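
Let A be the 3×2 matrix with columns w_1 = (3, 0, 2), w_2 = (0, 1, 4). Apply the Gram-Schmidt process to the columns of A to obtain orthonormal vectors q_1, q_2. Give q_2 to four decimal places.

q_1 = w_1/‖w_1‖ = (3, 0, 2)/3.6056 = (0.8321, 0.0000, 0.5547).
r_{12} = q_1·w_2 = 2.2188.
u_2 = w_2 − 2.2188·q_1 = (-1.8462, 1.0000, 2.7692).
‖u_2‖ = 3.4752, so q_2 = (-0.5312, 0.2878, 0.7969).

q_2 = (-0.5312, 0.2878, 0.7969)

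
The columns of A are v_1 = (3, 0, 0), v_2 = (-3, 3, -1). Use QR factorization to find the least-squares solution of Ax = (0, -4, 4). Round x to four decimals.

x = (-1.6000, -1.6000)

v_1 = (3, 0, 0); ‖v_1‖ = 3.0000, so q_1 = (1.0000, 0.0000, 0.0000).
q_1·v_2 = 1.0000·(-3) + 0.0000·3 + 0.0000·(-1) = -3.0000.
u_2 = v_2 + 3.0000·q_1 = (0.0000, 3.0000, -1.0000).
‖u_2‖ = 3.1623, so q_2 = (0.0000, 0.9487, -0.3162).
Qᵀb = (0.0000, -5.0596).
Back-substitute: x_2 = -5.0596/3.1623 = -1.6000.
x_1 = (0.0000 + 3.0000·(-1.6000))/3.0000 = -1.6000.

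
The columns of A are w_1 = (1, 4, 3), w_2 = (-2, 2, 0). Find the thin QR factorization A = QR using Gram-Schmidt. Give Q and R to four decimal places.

q_1 = w_1/‖w_1‖ = (1, 4, 3)/5.0990 = (0.1961, 0.7845, 0.5883).
r_{12} = q_1·w_2 = 1.1767.
u_2 = w_2 − 1.1767·q_1 = (-2.2308, 1.0769, -0.6923).
‖u_2‖ = 2.5720, so q_2 = (-0.8673, 0.4187, -0.2692).

Q = [[0.1961, -0.8673], [0.7845, 0.4187], [0.5883, -0.2692]], R = [[5.0990, 1.1767], [0.0000, 2.5720]]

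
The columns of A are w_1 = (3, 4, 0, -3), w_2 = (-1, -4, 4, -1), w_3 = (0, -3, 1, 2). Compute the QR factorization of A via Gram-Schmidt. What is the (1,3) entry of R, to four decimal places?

e_1 = w_1/‖w_1‖ = (3, 4, 0, -3)/5.8310 = (0.5145, 0.6860, 0.0000, -0.5145).
r_{13} = e_1·w_3 = -3.0870.

r_{13} = -3.0870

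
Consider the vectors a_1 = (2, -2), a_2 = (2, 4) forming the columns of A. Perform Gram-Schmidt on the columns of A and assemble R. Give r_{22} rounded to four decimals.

r_{22} = 4.2426

a_1 = (2, -2); ‖a_1‖ = 2.8284, so q_1 = (0.7071, -0.7071).
q_1·a_2 = 0.7071·2 + (-0.7071)·4 = -1.4142.
u_2 = a_2 + 1.4142·q_1 = (3.0000, 3.0000).
r_{22} = ‖u_2‖ = 4.2426.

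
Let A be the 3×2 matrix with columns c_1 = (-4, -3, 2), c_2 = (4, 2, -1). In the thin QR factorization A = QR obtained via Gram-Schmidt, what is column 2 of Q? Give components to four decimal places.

c_1 = (-4, -3, 2); ‖c_1‖ = 5.3852, so q_1 = (-0.7428, -0.5571, 0.3714).
q_1·c_2 = (-0.7428)·4 + (-0.5571)·2 + 0.3714·(-1) = -4.4567.
u_2 = c_2 + 4.4567·q_1 = (0.6897, -0.4828, 0.6552).
‖u_2‖ = 1.0667, so q_2 = (0.6465, -0.4526, 0.6142).

q_2 = (0.6465, -0.4526, 0.6142)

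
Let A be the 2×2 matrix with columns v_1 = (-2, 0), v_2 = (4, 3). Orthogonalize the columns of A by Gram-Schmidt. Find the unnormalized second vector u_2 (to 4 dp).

e_1 = v_1/‖v_1‖ = (-2, 0)/2.0000 = (-1.0000, 0.0000).
r_{12} = e_1·v_2 = -4.0000.
u_2 = v_2 + 4.0000·e_1 = (0.0000, 3.0000).

u_2 = (0.0000, 3.0000)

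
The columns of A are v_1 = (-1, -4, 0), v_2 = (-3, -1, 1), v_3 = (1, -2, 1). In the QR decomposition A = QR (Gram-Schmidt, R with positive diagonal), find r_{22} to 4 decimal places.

r_{22} = 2.8491

v_1 = (-1, -4, 0); ‖v_1‖ = 4.1231, so q_1 = (-0.2425, -0.9701, 0.0000).
q_1·v_2 = (-0.2425)·(-3) + (-0.9701)·(-1) + 0.0000·1 = 1.6977.
u_2 = v_2 − 1.6977·q_1 = (-2.5882, 0.6471, 1.0000).
r_{22} = ‖u_2‖ = 2.8491.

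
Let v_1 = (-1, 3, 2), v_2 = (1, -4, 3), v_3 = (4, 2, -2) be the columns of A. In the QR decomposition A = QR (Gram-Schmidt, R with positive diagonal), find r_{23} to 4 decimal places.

v_1 = (-1, 3, 2); ‖v_1‖ = 3.7417, so q_1 = (-0.2673, 0.8018, 0.5345).
q_1·v_2 = (-0.2673)·1 + 0.8018·(-4) + 0.5345·3 = -1.8708.
u_2 = v_2 + 1.8708·q_1 = (0.5000, -2.5000, 4.0000).
‖u_2‖ = 4.7434, so q_2 = (0.1054, -0.5270, 0.8433).
r_{23} = q_2·v_3 = -2.3190.

r_{23} = -2.3190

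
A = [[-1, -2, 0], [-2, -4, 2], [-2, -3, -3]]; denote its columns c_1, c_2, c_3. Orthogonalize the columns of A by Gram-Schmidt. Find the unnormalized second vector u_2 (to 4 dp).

c_1 = (-1, -2, -2); ‖c_1‖ = 3.0000, so e_1 = (-0.3333, -0.6667, -0.6667).
e_1·c_2 = (-0.3333)·(-2) + (-0.6667)·(-4) + (-0.6667)·(-3) = 5.3333.
u_2 = c_2 − 5.3333·e_1 = (-0.2222, -0.4444, 0.5556).

u_2 = (-0.2222, -0.4444, 0.5556)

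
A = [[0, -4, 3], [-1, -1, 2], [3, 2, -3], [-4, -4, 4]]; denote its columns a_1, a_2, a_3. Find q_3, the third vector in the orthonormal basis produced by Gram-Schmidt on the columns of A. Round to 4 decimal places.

q_3 = (0.0841, 0.8191, -0.3363, -0.4570)

a_1 = (0, -1, 3, -4); ‖a_1‖ = 5.0990, so q_1 = (0.0000, -0.1961, 0.5883, -0.7845).
q_1·a_2 = 0.0000·(-4) + (-0.1961)·(-1) + 0.5883·2 + (-0.7845)·(-4) = 4.5107.
u_2 = a_2 − 4.5107·q_1 = (-4.0000, -0.1154, -0.6538, -0.4615).
‖u_2‖ = 4.0809, so q_2 = (-0.9802, -0.0283, -0.1602, -0.1131).
q_1·a_3 = 0.0000·3 + (-0.1961)·2 + 0.5883·(-3) + (-0.7845)·4 = -5.2951; q_2·a_3 = (-0.9802)·3 + (-0.0283)·2 + (-0.1602)·(-3) + (-0.1131)·4 = -2.9688.
u_3 = a_3 + 5.2951·q_1 + 2.9688·q_2 = (0.0901, 0.8776, -0.3603, -0.4896).
‖u_3‖ = 1.0714, so q_3 = (0.0841, 0.8191, -0.3363, -0.4570).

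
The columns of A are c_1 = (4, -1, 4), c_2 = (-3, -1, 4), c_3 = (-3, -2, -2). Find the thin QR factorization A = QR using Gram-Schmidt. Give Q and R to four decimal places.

c_1 = (4, -1, 4); ‖c_1‖ = 5.7446, so q_1 = (0.6963, -0.1741, 0.6963).
q_1·c_2 = 0.6963·(-3) + (-0.1741)·(-1) + 0.6963·4 = 0.8704.
u_2 = c_2 − 0.8704·q_1 = (-3.6061, -0.8485, 3.3939).
‖u_2‖ = 5.0242, so q_2 = (-0.7177, -0.1689, 0.6755).
q_1·c_3 = 0.6963·(-3) + (-0.1741)·(-2) + 0.6963·(-2) = -3.1334; q_2·c_3 = (-0.7177)·(-3) + (-0.1689)·(-2) + 0.6755·(-2) = 1.1399.
u_3 = c_3 + 3.1334·q_1 − 1.1399·q_2 = (0.0000, -2.3529, -0.5882).
‖u_3‖ = 2.4254, so q_3 = (0.0000, -0.9701, -0.2425).

Q = [[0.6963, -0.7177, 0.0000], [-0.1741, -0.1689, -0.9701], [0.6963, 0.6755, -0.2425]], R = [[5.7446, 0.8704, -3.1334], [0.0000, 5.0242, 1.1399], [0.0000, 0.0000, 2.4254]]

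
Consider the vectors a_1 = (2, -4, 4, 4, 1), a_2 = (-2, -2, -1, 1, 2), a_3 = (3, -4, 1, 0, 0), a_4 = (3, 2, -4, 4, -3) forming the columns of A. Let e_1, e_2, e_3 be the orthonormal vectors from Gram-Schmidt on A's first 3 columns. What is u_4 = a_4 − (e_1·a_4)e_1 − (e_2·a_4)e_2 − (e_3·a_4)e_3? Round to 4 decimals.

a_1 = (2, -4, 4, 4, 1); ‖a_1‖ = 7.2801, so e_1 = (0.2747, -0.5494, 0.5494, 0.5494, 0.1374).
e_1·a_2 = 0.2747·(-2) + (-0.5494)·(-2) + 0.5494·(-1) + 0.5494·1 + 0.1374·2 = 0.8242.
u_2 = a_2 − 0.8242·e_1 = (-2.2264, -1.5472, -1.4528, 0.5472, 1.8868).
‖u_2‖ = 3.6498, so e_2 = (-0.6100, -0.4239, -0.3981, 0.1499, 0.5170).
e_1·a_3 = 0.2747·3 + (-0.5494)·(-4) + 0.5494·1 + 0.5494·0 + 0.1374·0 = 3.5714; e_2·a_3 = (-0.6100)·3 + (-0.4239)·(-4) + (-0.3981)·1 + 0.1499·0 + 0.5170·0 = -0.5325.
u_3 = a_3 − 3.5714·e_1 + 0.5325·e_2 = (1.6941, -2.2635, -1.1742, -1.8824, -0.2153).
‖u_3‖ = 3.6002, so e_3 = (0.4705, -0.6287, -0.3262, -0.5229, -0.0598).
e_1·a_4 = 0.2747·3 + (-0.5494)·2 + 0.5494·(-4) + 0.5494·4 + 0.1374·(-3) = -0.6868; e_2·a_4 = (-0.6100)·3 + (-0.4239)·2 + (-0.3981)·(-4) + 0.1499·4 + 0.5170·(-3) = -2.0368; e_3·a_4 = 0.4705·3 + (-0.6287)·2 + (-0.3262)·(-4) + (-0.5229)·4 + (-0.0598)·(-3) = -0.4532.
u_4 = a_4 + 0.6868·e_1 + 2.0368·e_2 + 0.4532·e_3 = (2.1594, 0.4743, -4.5812, 4.4457, -1.8798).

u_4 = (2.1594, 0.4743, -4.5812, 4.4457, -1.8798)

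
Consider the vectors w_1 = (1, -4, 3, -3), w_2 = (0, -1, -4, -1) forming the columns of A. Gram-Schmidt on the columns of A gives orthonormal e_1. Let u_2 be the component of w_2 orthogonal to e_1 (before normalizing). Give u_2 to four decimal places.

u_2 = (0.1429, -1.5714, -3.5714, -1.4286)

e_1 = w_1/‖w_1‖ = (1, -4, 3, -3)/5.9161 = (0.1690, -0.6761, 0.5071, -0.5071).
r_{12} = e_1·w_2 = -0.8452.
u_2 = w_2 + 0.8452·e_1 = (0.1429, -1.5714, -3.5714, -1.4286).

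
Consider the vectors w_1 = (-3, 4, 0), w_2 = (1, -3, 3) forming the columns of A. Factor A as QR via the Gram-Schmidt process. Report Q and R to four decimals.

q_1 = w_1/‖w_1‖ = (-3, 4, 0)/5.0000 = (-0.6000, 0.8000, 0.0000).
r_{12} = q_1·w_2 = -3.0000.
u_2 = w_2 + 3.0000·q_1 = (-0.8000, -0.6000, 3.0000).
‖u_2‖ = 3.1623, so q_2 = (-0.2530, -0.1897, 0.9487).

Q = [[-0.6000, -0.2530], [0.8000, -0.1897], [0.0000, 0.9487]], R = [[5.0000, -3.0000], [0.0000, 3.1623]]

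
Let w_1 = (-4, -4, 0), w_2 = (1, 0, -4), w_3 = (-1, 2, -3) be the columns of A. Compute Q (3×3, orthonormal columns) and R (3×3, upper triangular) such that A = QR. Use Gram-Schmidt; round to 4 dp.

Q = [[-0.7071, 0.1231, -0.6963], [-0.7071, -0.1231, 0.6963], [0.0000, -0.9847, -0.1741]], R = [[5.6569, -0.7071, -0.7071], [0.0000, 4.0620, 2.5849], [0.0000, 0.0000, 2.6112]]

w_1 = (-4, -4, 0); ‖w_1‖ = 5.6569, so e_1 = (-0.7071, -0.7071, 0.0000).
e_1·w_2 = (-0.7071)·1 + (-0.7071)·0 + 0.0000·(-4) = -0.7071.
u_2 = w_2 + 0.7071·e_1 = (0.5000, -0.5000, -4.0000).
‖u_2‖ = 4.0620, so e_2 = (0.1231, -0.1231, -0.9847).
e_1·w_3 = (-0.7071)·(-1) + (-0.7071)·2 + 0.0000·(-3) = -0.7071; e_2·w_3 = 0.1231·(-1) + (-0.1231)·2 + (-0.9847)·(-3) = 2.5849.
u_3 = w_3 + 0.7071·e_1 − 2.5849·e_2 = (-1.8182, 1.8182, -0.4545).
‖u_3‖ = 2.6112, so e_3 = (-0.6963, 0.6963, -0.1741).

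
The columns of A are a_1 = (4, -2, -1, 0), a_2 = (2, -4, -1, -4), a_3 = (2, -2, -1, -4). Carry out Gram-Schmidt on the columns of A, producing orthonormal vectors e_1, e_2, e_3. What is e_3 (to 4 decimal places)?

a_1 = (4, -2, -1, 0); ‖a_1‖ = 4.5826, so e_1 = (0.8729, -0.4364, -0.2182, 0.0000).
e_1·a_2 = 0.8729·2 + (-0.4364)·(-4) + (-0.2182)·(-1) + 0.0000·(-4) = 3.7097.
u_2 = a_2 − 3.7097·e_1 = (-1.2381, -2.3810, -0.1905, -4.0000).
‖u_2‖ = 4.8206, so e_2 = (-0.2568, -0.4939, -0.0395, -0.8298).
e_1·a_3 = 0.8729·2 + (-0.4364)·(-2) + (-0.2182)·(-1) + 0.0000·(-4) = 2.8368; e_2·a_3 = (-0.2568)·2 + (-0.4939)·(-2) + (-0.0395)·(-1) + (-0.8298)·(-4) = 3.8328.
u_3 = a_3 − 2.8368·e_1 − 3.8328·e_2 = (0.5082, 1.1311, -0.2295, -0.8197).
‖u_3‖ = 1.5041, so e_3 = (0.3379, 0.7520, -0.1526, -0.5450).

e_3 = (0.3379, 0.7520, -0.1526, -0.5450)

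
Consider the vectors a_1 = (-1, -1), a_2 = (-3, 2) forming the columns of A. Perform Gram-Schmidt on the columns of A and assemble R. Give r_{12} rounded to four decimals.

a_1 = (-1, -1); ‖a_1‖ = 1.4142, so e_1 = (-0.7071, -0.7071).
r_{12} = e_1·a_2 = 0.7071.

r_{12} = 0.7071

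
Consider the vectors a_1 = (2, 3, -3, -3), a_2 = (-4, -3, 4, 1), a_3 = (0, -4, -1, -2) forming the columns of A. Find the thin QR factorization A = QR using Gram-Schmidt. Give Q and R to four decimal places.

Q = [[0.3592, -0.6463, 0.1845], [0.5388, 0.0323, -0.8414], [-0.5388, 0.3016, -0.3560], [-0.5388, -0.7002, -0.3624]], R = [[5.5678, -5.7474, -0.5388], [0.0000, 2.9946, 0.9695], [0.0000, 0.0000, 4.4463]]

a_1 = (2, 3, -3, -3); ‖a_1‖ = 5.5678, so q_1 = (0.3592, 0.5388, -0.5388, -0.5388).
q_1·a_2 = 0.3592·(-4) + 0.5388·(-3) + (-0.5388)·4 + (-0.5388)·1 = -5.7474.
u_2 = a_2 + 5.7474·q_1 = (-1.9355, 0.0968, 0.9032, -2.0968).
‖u_2‖ = 2.9946, so q_2 = (-0.6463, 0.0323, 0.3016, -0.7002).
q_1·a_3 = 0.3592·0 + 0.5388·(-4) + (-0.5388)·(-1) + (-0.5388)·(-2) = -0.5388; q_2·a_3 = (-0.6463)·0 + 0.0323·(-4) + 0.3016·(-1) + (-0.7002)·(-2) = 0.9695.
u_3 = a_3 + 0.5388·q_1 − 0.9695·q_2 = (0.8201, -3.7410, -1.5827, -1.6115).
‖u_3‖ = 4.4463, so q_3 = (0.1845, -0.8414, -0.3560, -0.3624).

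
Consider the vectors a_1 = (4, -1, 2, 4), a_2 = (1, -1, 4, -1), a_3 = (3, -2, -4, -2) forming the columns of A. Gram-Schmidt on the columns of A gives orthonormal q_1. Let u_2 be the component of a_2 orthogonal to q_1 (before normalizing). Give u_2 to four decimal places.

a_1 = (4, -1, 2, 4); ‖a_1‖ = 6.0828, so q_1 = (0.6576, -0.1644, 0.3288, 0.6576).
q_1·a_2 = 0.6576·1 + (-0.1644)·(-1) + 0.3288·4 + 0.6576·(-1) = 1.4796.
u_2 = a_2 − 1.4796·q_1 = (0.0270, -0.7568, 3.5135, -1.9730).

u_2 = (0.0270, -0.7568, 3.5135, -1.9730)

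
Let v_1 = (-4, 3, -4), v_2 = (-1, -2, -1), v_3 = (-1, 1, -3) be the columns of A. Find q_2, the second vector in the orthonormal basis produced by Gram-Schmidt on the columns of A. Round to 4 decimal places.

q_1 = v_1/‖v_1‖ = (-4, 3, -4)/6.4031 = (-0.6247, 0.4685, -0.6247).
r_{12} = q_1·v_2 = 0.3123.
u_2 = v_2 − 0.3123·q_1 = (-0.8049, -2.1463, -0.8049).
‖u_2‖ = 2.4295, so q_2 = (-0.3313, -0.8835, -0.3313).

q_2 = (-0.3313, -0.8835, -0.3313)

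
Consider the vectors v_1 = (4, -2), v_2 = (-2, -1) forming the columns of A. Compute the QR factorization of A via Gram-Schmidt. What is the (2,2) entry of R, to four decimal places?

r_{22} = 1.7889

v_1 = (4, -2); ‖v_1‖ = 4.4721, so e_1 = (0.8944, -0.4472).
e_1·v_2 = 0.8944·(-2) + (-0.4472)·(-1) = -1.3416.
u_2 = v_2 + 1.3416·e_1 = (-0.8000, -1.6000).
r_{22} = ‖u_2‖ = 1.7889.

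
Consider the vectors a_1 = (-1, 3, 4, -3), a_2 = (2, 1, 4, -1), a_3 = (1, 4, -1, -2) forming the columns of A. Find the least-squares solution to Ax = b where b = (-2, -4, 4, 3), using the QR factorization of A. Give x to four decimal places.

x = (0.4079, 0.1361, -1.5385)

e_1 = a_1/‖a_1‖ = (-1, 3, 4, -3)/5.9161 = (-0.1690, 0.5071, 0.6761, -0.5071).
r_{12} = e_1·a_2 = 3.3806.
u_2 = a_2 − 3.3806·e_1 = (2.5714, -0.7143, 1.7143, 0.7143).
‖u_2‖ = 3.2514, so e_2 = (0.7909, -0.2197, 0.5272, 0.2197).
r_{13} = e_1·a_3 = 2.1974; r_{23} = e_2·a_3 = -1.0545.
u_3 = a_3 − 2.1974·e_1 + 1.0545·e_2 = (2.2054, 2.6541, -1.9297, -0.6541).
‖u_3‖ = 4.0074, so e_3 = (0.5503, 0.6623, -0.4815, -0.1632).
Qᵀb = (-0.5071, 2.0651, -6.1656).
Back-substitute: x_3 = -6.1656/4.0074 = -1.5385.
x_2 = (2.0651 + 1.0545·(-1.5385))/3.2514 = 0.1361.
x_1 = (-0.5071 − 3.3806·0.1361 − 2.1974·(-1.5385))/5.9161 = 0.4079.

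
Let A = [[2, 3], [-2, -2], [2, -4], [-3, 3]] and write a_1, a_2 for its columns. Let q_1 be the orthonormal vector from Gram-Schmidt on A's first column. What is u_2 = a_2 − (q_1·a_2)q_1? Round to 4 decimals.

a_1 = (2, -2, 2, -3); ‖a_1‖ = 4.5826, so q_1 = (0.4364, -0.4364, 0.4364, -0.6547).
q_1·a_2 = 0.4364·3 + (-0.4364)·(-2) + 0.4364·(-4) + (-0.6547)·3 = -1.5275.
u_2 = a_2 + 1.5275·q_1 = (3.6667, -2.6667, -3.3333, 2.0000).

u_2 = (3.6667, -2.6667, -3.3333, 2.0000)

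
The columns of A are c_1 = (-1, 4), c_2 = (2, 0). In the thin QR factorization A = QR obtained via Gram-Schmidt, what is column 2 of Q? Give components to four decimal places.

c_1 = (-1, 4); ‖c_1‖ = 4.1231, so q_1 = (-0.2425, 0.9701).
q_1·c_2 = (-0.2425)·2 + 0.9701·0 = -0.4851.
u_2 = c_2 + 0.4851·q_1 = (1.8824, 0.4706).
‖u_2‖ = 1.9403, so q_2 = (0.9701, 0.2425).

q_2 = (0.9701, 0.2425)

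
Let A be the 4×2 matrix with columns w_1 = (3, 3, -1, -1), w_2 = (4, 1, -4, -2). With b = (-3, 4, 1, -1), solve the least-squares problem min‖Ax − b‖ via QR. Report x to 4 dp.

x = (1.0736, -0.8796)

w_1 = (3, 3, -1, -1); ‖w_1‖ = 4.4721, so q_1 = (0.6708, 0.6708, -0.2236, -0.2236).
q_1·w_2 = 0.6708·4 + 0.6708·1 + (-0.2236)·(-4) + (-0.2236)·(-2) = 4.6957.
u_2 = w_2 − 4.6957·q_1 = (0.8500, -2.1500, -2.9500, -0.9500).
‖u_2‖ = 3.8665, so q_2 = (0.2198, -0.5561, -0.7630, -0.2457).
Qᵀb = (0.6708, -3.4010).
Back-substitute: x_2 = -3.4010/3.8665 = -0.8796.
x_1 = (0.6708 − 4.6957·(-0.8796))/4.4721 = 1.0736.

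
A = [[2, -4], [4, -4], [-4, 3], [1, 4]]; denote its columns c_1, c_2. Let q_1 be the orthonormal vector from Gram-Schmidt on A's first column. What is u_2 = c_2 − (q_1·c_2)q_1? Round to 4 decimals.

c_1 = (2, 4, -4, 1); ‖c_1‖ = 6.0828, so q_1 = (0.3288, 0.6576, -0.6576, 0.1644).
q_1·c_2 = 0.3288·(-4) + 0.6576·(-4) + (-0.6576)·3 + 0.1644·4 = -5.2608.
u_2 = c_2 + 5.2608·q_1 = (-2.2703, -0.5405, -0.4595, 4.8649).

u_2 = (-2.2703, -0.5405, -0.4595, 4.8649)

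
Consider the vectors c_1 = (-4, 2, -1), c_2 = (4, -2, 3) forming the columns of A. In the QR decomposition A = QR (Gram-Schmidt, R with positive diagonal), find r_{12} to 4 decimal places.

r_{12} = -5.0190

c_1 = (-4, 2, -1); ‖c_1‖ = 4.5826, so e_1 = (-0.8729, 0.4364, -0.2182).
r_{12} = e_1·c_2 = -5.0190.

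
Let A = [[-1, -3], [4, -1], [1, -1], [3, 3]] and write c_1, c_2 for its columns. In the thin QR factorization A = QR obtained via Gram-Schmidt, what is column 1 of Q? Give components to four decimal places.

e_1 = (-0.1925, 0.7698, 0.1925, 0.5774)

c_1 = (-1, 4, 1, 3); ‖c_1‖ = 5.1962, so e_1 = (-0.1925, 0.7698, 0.1925, 0.5774).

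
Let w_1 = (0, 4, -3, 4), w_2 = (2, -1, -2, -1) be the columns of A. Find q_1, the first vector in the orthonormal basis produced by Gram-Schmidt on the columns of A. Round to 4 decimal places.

q_1 = (0.0000, 0.6247, -0.4685, 0.6247)

w_1 = (0, 4, -3, 4); ‖w_1‖ = 6.4031, so q_1 = (0.0000, 0.6247, -0.4685, 0.6247).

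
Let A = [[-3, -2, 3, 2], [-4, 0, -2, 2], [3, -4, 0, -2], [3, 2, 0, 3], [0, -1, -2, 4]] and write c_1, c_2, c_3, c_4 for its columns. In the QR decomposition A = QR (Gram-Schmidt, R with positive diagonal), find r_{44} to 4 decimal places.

c_1 = (-3, -4, 3, 3, 0); ‖c_1‖ = 6.5574, so e_1 = (-0.4575, -0.6100, 0.4575, 0.4575, 0.0000).
e_1·c_2 = (-0.4575)·(-2) + (-0.6100)·0 + 0.4575·(-4) + 0.4575·2 + 0.0000·(-1) = 0.0000.
u_2 = c_2 + 0.0000·e_1 = (-2.0000, 0.0000, -4.0000, 2.0000, -1.0000).
‖u_2‖ = 5.0000, so e_2 = (-0.4000, 0.0000, -0.8000, 0.4000, -0.2000).
e_1·c_3 = (-0.4575)·3 + (-0.6100)·(-2) + 0.4575·0 + 0.4575·0 + 0.0000·(-2) = -0.1525; e_2·c_3 = (-0.4000)·3 + 0.0000·(-2) + (-0.8000)·0 + 0.4000·0 + (-0.2000)·(-2) = -0.8000.
u_3 = c_3 + 0.1525·e_1 + 0.8000·e_2 = (2.6102, -2.0930, -0.5702, 0.3898, -2.1600).
‖u_3‖ = 4.0419, so e_3 = (0.6458, -0.5178, -0.1411, 0.0964, -0.5344).
e_1·c_4 = (-0.4575)·2 + (-0.6100)·2 + 0.4575·(-2) + 0.4575·3 + 0.0000·4 = -1.6775; e_2·c_4 = (-0.4000)·2 + 0.0000·2 + (-0.8000)·(-2) + 0.4000·3 + (-0.2000)·4 = 1.2000; e_3·c_4 = 0.6458·2 + (-0.5178)·2 + (-0.1411)·(-2) + 0.0964·3 + (-0.5344)·4 = -1.3102.
u_4 = c_4 + 1.6775·e_1 − 1.2000·e_2 + 1.3102·e_3 = (2.5587, 0.2983, -0.4574, 3.4138, 3.5398).
r_{44} = ‖u_4‖ = 5.5704.

r_{44} = 5.5704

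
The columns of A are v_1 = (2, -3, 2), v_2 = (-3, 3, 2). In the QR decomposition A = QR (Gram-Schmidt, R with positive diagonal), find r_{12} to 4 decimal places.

v_1 = (2, -3, 2); ‖v_1‖ = 4.1231, so e_1 = (0.4851, -0.7276, 0.4851).
r_{12} = e_1·v_2 = -2.6679.

r_{12} = -2.6679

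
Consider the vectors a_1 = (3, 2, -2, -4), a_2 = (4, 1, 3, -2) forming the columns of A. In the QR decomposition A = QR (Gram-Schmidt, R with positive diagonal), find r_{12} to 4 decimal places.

r_{12} = 2.7852

a_1 = (3, 2, -2, -4); ‖a_1‖ = 5.7446, so e_1 = (0.5222, 0.3482, -0.3482, -0.6963).
r_{12} = e_1·a_2 = 2.7852.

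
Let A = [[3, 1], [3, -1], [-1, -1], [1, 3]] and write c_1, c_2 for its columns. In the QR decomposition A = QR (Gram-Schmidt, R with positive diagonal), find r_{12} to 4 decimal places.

r_{12} = 0.8944

c_1 = (3, 3, -1, 1); ‖c_1‖ = 4.4721, so e_1 = (0.6708, 0.6708, -0.2236, 0.2236).
r_{12} = e_1·c_2 = 0.8944.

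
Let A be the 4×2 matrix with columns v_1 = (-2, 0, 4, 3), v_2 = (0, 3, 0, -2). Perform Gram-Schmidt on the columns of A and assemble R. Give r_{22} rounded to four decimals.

r_{22} = 3.4291

q_1 = v_1/‖v_1‖ = (-2, 0, 4, 3)/5.3852 = (-0.3714, 0.0000, 0.7428, 0.5571).
r_{12} = q_1·v_2 = -1.1142.
u_2 = v_2 + 1.1142·q_1 = (-0.4138, 3.0000, 0.8276, -1.3793).
r_{22} = ‖u_2‖ = 3.4291.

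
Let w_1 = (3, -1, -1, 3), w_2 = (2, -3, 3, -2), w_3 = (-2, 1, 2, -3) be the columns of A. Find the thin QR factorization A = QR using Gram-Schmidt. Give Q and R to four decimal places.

w_1 = (3, -1, -1, 3); ‖w_1‖ = 4.4721, so e_1 = (0.6708, -0.2236, -0.2236, 0.6708).
e_1·w_2 = 0.6708·2 + (-0.2236)·(-3) + (-0.2236)·3 + 0.6708·(-2) = 0.0000.
u_2 = w_2 + 0.0000·e_1 = (2.0000, -3.0000, 3.0000, -2.0000).
‖u_2‖ = 5.0990, so e_2 = (0.3922, -0.5883, 0.5883, -0.3922).
e_1·w_3 = 0.6708·(-2) + (-0.2236)·1 + (-0.2236)·2 + 0.6708·(-3) = -4.0249; e_2·w_3 = 0.3922·(-2) + (-0.5883)·1 + 0.5883·2 + (-0.3922)·(-3) = 0.9806.
u_3 = w_3 + 4.0249·e_1 − 0.9806·e_2 = (0.3154, 0.6769, 0.5231, 0.0846).
‖u_3‖ = 0.9157, so e_3 = (0.3444, 0.7393, 0.5712, 0.0924).

Q = [[0.6708, 0.3922, 0.3444], [-0.2236, -0.5883, 0.7393], [-0.2236, 0.5883, 0.5712], [0.6708, -0.3922, 0.0924]], R = [[4.4721, 0.0000, -4.0249], [0.0000, 5.0990, 0.9806], [0.0000, 0.0000, 0.9157]]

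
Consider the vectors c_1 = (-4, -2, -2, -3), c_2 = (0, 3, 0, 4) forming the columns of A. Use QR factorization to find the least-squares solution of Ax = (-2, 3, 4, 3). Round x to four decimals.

q_1 = c_1/‖c_1‖ = (-4, -2, -2, -3)/5.7446 = (-0.6963, -0.3482, -0.3482, -0.5222).
r_{12} = q_1·c_2 = -3.1334.
u_2 = c_2 + 3.1334·q_1 = (-2.1818, 1.9091, -1.0909, 2.3636).
‖u_2‖ = 3.8964, so q_2 = (-0.5600, 0.4900, -0.2800, 0.6066).
Qᵀb = (-2.6112, 3.2898).
Back-substitute: x_2 = 3.2898/3.8964 = 0.8443.
x_1 = (-2.6112 + 3.1334·0.8443)/5.7446 = 0.0060.

x = (0.0060, 0.8443)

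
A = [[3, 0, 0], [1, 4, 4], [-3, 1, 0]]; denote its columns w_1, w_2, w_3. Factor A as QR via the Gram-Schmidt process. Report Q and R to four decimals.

w_1 = (3, 1, -3); ‖w_1‖ = 4.3589, so q_1 = (0.6882, 0.2294, -0.6882).
q_1·w_2 = 0.6882·0 + 0.2294·4 + (-0.6882)·1 = 0.2294.
u_2 = w_2 − 0.2294·q_1 = (-0.1579, 3.9474, 1.1579).
‖u_2‖ = 4.1167, so q_2 = (-0.0384, 0.9589, 0.2813).
q_1·w_3 = 0.6882·0 + 0.2294·4 + (-0.6882)·0 = 0.9177; q_2·w_3 = (-0.0384)·0 + 0.9589·4 + 0.2813·0 = 3.8355.
u_3 = w_3 − 0.9177·q_1 − 3.8355·q_2 = (-0.4845, 0.1118, -0.4472).
‖u_3‖ = 0.6687, so q_3 = (-0.7245, 0.1672, -0.6687).

Q = [[0.6882, -0.0384, -0.7245], [0.2294, 0.9589, 0.1672], [-0.6882, 0.2813, -0.6687]], R = [[4.3589, 0.2294, 0.9177], [0.0000, 4.1167, 3.8355], [0.0000, 0.0000, 0.6687]]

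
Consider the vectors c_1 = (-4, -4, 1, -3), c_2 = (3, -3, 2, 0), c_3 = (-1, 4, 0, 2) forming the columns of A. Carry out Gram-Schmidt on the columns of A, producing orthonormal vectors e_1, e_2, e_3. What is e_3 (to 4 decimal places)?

e_3 = (-0.3210, 0.2314, 0.8287, 0.3957)

c_1 = (-4, -4, 1, -3); ‖c_1‖ = 6.4807, so e_1 = (-0.6172, -0.6172, 0.1543, -0.4629).
e_1·c_2 = (-0.6172)·3 + (-0.6172)·(-3) + 0.1543·2 + (-0.4629)·0 = 0.3086.
u_2 = c_2 − 0.3086·e_1 = (3.1905, -2.8095, 1.9524, 0.1429).
‖u_2‖ = 4.6803, so e_2 = (0.6817, -0.6003, 0.4172, 0.0305).
e_1·c_3 = (-0.6172)·(-1) + (-0.6172)·4 + 0.1543·0 + (-0.4629)·2 = -2.7775; e_2·c_3 = 0.6817·(-1) + (-0.6003)·4 + 0.4172·0 + 0.0305·2 = -3.0218.
u_3 = c_3 + 2.7775·e_1 + 3.0218·e_2 = (-0.6543, 0.4717, 1.6891, 0.8065).
‖u_3‖ = 2.0382, so e_3 = (-0.3210, 0.2314, 0.8287, 0.3957).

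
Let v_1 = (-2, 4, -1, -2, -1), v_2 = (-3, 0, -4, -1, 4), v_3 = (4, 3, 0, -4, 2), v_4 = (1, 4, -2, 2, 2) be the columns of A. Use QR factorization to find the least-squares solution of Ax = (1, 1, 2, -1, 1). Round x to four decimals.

e_1 = v_1/‖v_1‖ = (-2, 4, -1, -2, -1)/5.0990 = (-0.3922, 0.7845, -0.1961, -0.3922, -0.1961).
r_{12} = e_1·v_2 = 1.5689.
u_2 = v_2 − 1.5689·e_1 = (-2.3846, -1.2308, -3.6923, -0.3846, 4.3077).
‖u_2‖ = 6.2880, so e_2 = (-0.3792, -0.1957, -0.5872, -0.0612, 0.6851).
r_{13} = e_1·v_3 = 1.9612; r_{23} = e_2·v_3 = -0.4893.
u_3 = v_3 − 1.9612·e_1 + 0.4893·e_2 = (4.5837, 1.3658, 0.0973, -3.2607, 2.7198).
‖u_3‖ = 6.3964, so e_3 = (0.7166, 0.2135, 0.0152, -0.5098, 0.4252).
r_{14} = e_1·v_4 = 1.9612; r_{24} = e_2·v_4 = 1.2600; r_{34} = e_3·v_4 = 1.3711.
u_4 = v_4 − 1.9612·e_1 − 1.2600·e_2 − 1.3711·e_3 = (1.2645, 2.4154, -0.8963, 3.5453, 0.9384).
‖u_4‖ = 4.6568, so e_4 = (0.2715, 0.5187, -0.1925, 0.7613, 0.2015).
Qᵀb = (0.1961, -1.0031, 1.8955, -0.1545).
Back-substitute: x_4 = -0.1545/4.6568 = -0.0332.
x_3 = (1.8955 − 1.3711·(-0.0332))/6.3964 = 0.3035.
x_2 = (-1.0031 + 0.4893·0.3035 − 1.2600·(-0.0332))/6.2880 = -0.1293.
x_1 = (0.1961 − 1.5689·(-0.1293) − 1.9612·0.3035 − 1.9612·(-0.0332))/5.0990 = -0.0257.

x = (-0.0257, -0.1293, 0.3035, -0.0332)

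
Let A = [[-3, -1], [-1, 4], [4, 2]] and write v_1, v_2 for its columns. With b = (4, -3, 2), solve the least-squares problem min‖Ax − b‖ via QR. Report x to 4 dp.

x = (0.1268, -0.6137)

v_1 = (-3, -1, 4); ‖v_1‖ = 5.0990, so e_1 = (-0.5883, -0.1961, 0.7845).
e_1·v_2 = (-0.5883)·(-1) + (-0.1961)·4 + 0.7845·2 = 1.3728.
u_2 = v_2 − 1.3728·e_1 = (-0.1923, 4.2692, 0.9231).
‖u_2‖ = 4.3721, so e_2 = (-0.0440, 0.9765, 0.2111).
Qᵀb = (-0.1961, -2.6831).
Back-substitute: x_2 = -2.6831/4.3721 = -0.6137.
x_1 = (-0.1961 − 1.3728·(-0.6137))/5.0990 = 0.1268.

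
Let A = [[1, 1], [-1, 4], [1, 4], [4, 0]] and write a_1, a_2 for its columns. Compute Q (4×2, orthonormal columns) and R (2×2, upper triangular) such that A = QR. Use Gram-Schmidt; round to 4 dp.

a_1 = (1, -1, 1, 4); ‖a_1‖ = 4.3589, so e_1 = (0.2294, -0.2294, 0.2294, 0.9177).
e_1·a_2 = 0.2294·1 + (-0.2294)·4 + 0.2294·4 + 0.9177·0 = 0.2294.
u_2 = a_2 − 0.2294·e_1 = (0.9474, 4.0526, 3.9474, -0.2105).
‖u_2‖ = 5.7400, so e_2 = (0.1650, 0.7060, 0.6877, -0.0367).

Q = [[0.2294, 0.1650], [-0.2294, 0.7060], [0.2294, 0.6877], [0.9177, -0.0367]], R = [[4.3589, 0.2294], [0.0000, 5.7400]]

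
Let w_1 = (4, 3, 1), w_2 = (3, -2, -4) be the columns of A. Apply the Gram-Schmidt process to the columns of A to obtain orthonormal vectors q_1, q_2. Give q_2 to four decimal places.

w_1 = (4, 3, 1); ‖w_1‖ = 5.0990, so q_1 = (0.7845, 0.5883, 0.1961).
q_1·w_2 = 0.7845·3 + 0.5883·(-2) + 0.1961·(-4) = 0.3922.
u_2 = w_2 − 0.3922·q_1 = (2.6923, -2.2308, -4.0769).
‖u_2‖ = 5.3709, so q_2 = (0.5013, -0.4153, -0.7591).

q_2 = (0.5013, -0.4153, -0.7591)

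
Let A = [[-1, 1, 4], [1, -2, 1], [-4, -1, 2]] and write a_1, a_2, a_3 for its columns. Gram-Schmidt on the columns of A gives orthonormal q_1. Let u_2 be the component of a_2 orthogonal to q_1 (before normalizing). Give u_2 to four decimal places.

q_1 = a_1/‖a_1‖ = (-1, 1, -4)/4.2426 = (-0.2357, 0.2357, -0.9428).
r_{12} = q_1·a_2 = 0.2357.
u_2 = a_2 − 0.2357·q_1 = (1.0556, -2.0556, -0.7778).

u_2 = (1.0556, -2.0556, -0.7778)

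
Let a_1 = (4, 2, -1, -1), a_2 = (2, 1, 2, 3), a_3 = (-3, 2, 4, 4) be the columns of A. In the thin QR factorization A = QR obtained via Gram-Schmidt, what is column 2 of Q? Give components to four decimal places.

a_1 = (4, 2, -1, -1); ‖a_1‖ = 4.6904, so e_1 = (0.8528, 0.4264, -0.2132, -0.2132).
e_1·a_2 = 0.8528·2 + 0.4264·1 + (-0.2132)·2 + (-0.2132)·3 = 1.0660.
u_2 = a_2 − 1.0660·e_1 = (1.0909, 0.5455, 2.2273, 3.2273).
‖u_2‖ = 4.1065, so e_2 = (0.2657, 0.1328, 0.5424, 0.7859).

e_2 = (0.2657, 0.1328, 0.5424, 0.7859)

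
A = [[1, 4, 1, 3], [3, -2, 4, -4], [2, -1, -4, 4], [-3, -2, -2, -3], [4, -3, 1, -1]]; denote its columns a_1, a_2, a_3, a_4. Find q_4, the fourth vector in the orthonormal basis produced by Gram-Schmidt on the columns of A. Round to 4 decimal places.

a_1 = (1, 3, 2, -3, 4); ‖a_1‖ = 6.2450, so q_1 = (0.1601, 0.4804, 0.3203, -0.4804, 0.6405).
q_1·a_2 = 0.1601·4 + 0.4804·(-2) + 0.3203·(-1) + (-0.4804)·(-2) + 0.6405·(-3) = -1.6013.
u_2 = a_2 + 1.6013·q_1 = (4.2564, -1.2308, -0.4872, -2.7692, -1.9744).
‖u_2‖ = 5.6068, so q_2 = (0.7592, -0.2195, -0.0869, -0.4939, -0.3521).
q_1·a_3 = 0.1601·1 + 0.4804·4 + 0.3203·(-4) + (-0.4804)·(-2) + 0.6405·1 = 2.4019; q_2·a_3 = 0.7592·1 + (-0.2195)·4 + (-0.0869)·(-4) + (-0.4939)·(-2) + (-0.3521)·1 = 0.8643.
u_3 = a_3 − 2.4019·q_1 − 0.8643·q_2 = (-0.0408, 3.0359, -4.6941, -0.4192, -0.2341).
‖u_3‖ = 5.6110, so q_3 = (-0.0073, 0.5411, -0.8366, -0.0747, -0.0417).
q_1·a_4 = 0.1601·3 + 0.4804·(-4) + 0.3203·4 + (-0.4804)·(-3) + 0.6405·(-1) = 0.6405; q_2·a_4 = 0.7592·3 + (-0.2195)·(-4) + (-0.0869)·4 + (-0.4939)·(-3) + (-0.3521)·(-1) = 4.6418; q_3·a_4 = (-0.0073)·3 + 0.5411·(-4) + (-0.8366)·4 + (-0.0747)·(-3) + (-0.0417)·(-1) = -5.2665.
u_4 = a_4 − 0.6405·q_1 − 4.6418·q_2 + 5.2665·q_3 = (-0.6647, -0.4393, -0.2077, -0.7932, 0.0046).
‖u_4‖ = 1.1433, so q_4 = (-0.5814, -0.3842, -0.1817, -0.6938, 0.0040).

q_4 = (-0.5814, -0.3842, -0.1817, -0.6938, 0.0040)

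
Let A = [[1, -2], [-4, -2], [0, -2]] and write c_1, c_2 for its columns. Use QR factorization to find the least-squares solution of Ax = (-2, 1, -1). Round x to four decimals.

c_1 = (1, -4, 0); ‖c_1‖ = 4.1231, so q_1 = (0.2425, -0.9701, 0.0000).
q_1·c_2 = 0.2425·(-2) + (-0.9701)·(-2) + 0.0000·(-2) = 1.4552.
u_2 = c_2 − 1.4552·q_1 = (-2.3529, -0.5882, -2.0000).
‖u_2‖ = 3.1436, so q_2 = (-0.7485, -0.1871, -0.6362).
Qᵀb = (-1.4552, 1.9461).
Back-substitute: x_2 = 1.9461/3.1436 = 0.6190.
x_1 = (-1.4552 − 1.4552·0.6190)/4.1231 = -0.5714.

x = (-0.5714, 0.6190)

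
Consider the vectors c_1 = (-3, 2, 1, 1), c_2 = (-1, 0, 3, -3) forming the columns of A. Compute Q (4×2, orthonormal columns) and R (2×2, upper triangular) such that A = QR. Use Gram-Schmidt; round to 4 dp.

q_1 = c_1/‖c_1‖ = (-3, 2, 1, 1)/3.8730 = (-0.7746, 0.5164, 0.2582, 0.2582).
r_{12} = q_1·c_2 = 0.7746.
u_2 = c_2 − 0.7746·q_1 = (-0.4000, -0.4000, 2.8000, -3.2000).
‖u_2‖ = 4.2895, so q_2 = (-0.0933, -0.0933, 0.6528, -0.7460).

Q = [[-0.7746, -0.0933], [0.5164, -0.0933], [0.2582, 0.6528], [0.2582, -0.7460]], R = [[3.8730, 0.7746], [0.0000, 4.2895]]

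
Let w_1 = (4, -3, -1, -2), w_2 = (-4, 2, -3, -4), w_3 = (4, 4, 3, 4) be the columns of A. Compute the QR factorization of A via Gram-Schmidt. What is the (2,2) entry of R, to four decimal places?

r_{22} = 6.4005

w_1 = (4, -3, -1, -2); ‖w_1‖ = 5.4772, so e_1 = (0.7303, -0.5477, -0.1826, -0.3651).
e_1·w_2 = 0.7303·(-4) + (-0.5477)·2 + (-0.1826)·(-3) + (-0.3651)·(-4) = -2.0083.
u_2 = w_2 + 2.0083·e_1 = (-2.5333, 0.9000, -3.3667, -4.7333).
r_{22} = ‖u_2‖ = 6.4005.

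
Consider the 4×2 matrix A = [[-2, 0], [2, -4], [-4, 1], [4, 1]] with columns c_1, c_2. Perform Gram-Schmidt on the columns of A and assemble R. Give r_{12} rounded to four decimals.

r_{12} = -1.2649

c_1 = (-2, 2, -4, 4); ‖c_1‖ = 6.3246, so q_1 = (-0.3162, 0.3162, -0.6325, 0.6325).
r_{12} = q_1·c_2 = -1.2649.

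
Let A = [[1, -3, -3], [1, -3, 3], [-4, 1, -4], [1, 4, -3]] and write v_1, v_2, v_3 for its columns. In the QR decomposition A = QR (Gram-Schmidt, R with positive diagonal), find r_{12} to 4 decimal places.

r_{12} = -1.3765

e_1 = v_1/‖v_1‖ = (1, 1, -4, 1)/4.3589 = (0.2294, 0.2294, -0.9177, 0.2294).
r_{12} = e_1·v_2 = -1.3765.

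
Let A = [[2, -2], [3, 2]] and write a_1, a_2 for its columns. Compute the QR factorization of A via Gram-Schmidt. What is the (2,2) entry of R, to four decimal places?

a_1 = (2, 3); ‖a_1‖ = 3.6056, so q_1 = (0.5547, 0.8321).
q_1·a_2 = 0.5547·(-2) + 0.8321·2 = 0.5547.
u_2 = a_2 − 0.5547·q_1 = (-2.3077, 1.5385).
r_{22} = ‖u_2‖ = 2.7735.

r_{22} = 2.7735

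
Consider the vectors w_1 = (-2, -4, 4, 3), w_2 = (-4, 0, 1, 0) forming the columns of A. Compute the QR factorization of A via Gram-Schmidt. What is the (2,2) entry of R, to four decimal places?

e_1 = w_1/‖w_1‖ = (-2, -4, 4, 3)/6.7082 = (-0.2981, -0.5963, 0.5963, 0.4472).
r_{12} = e_1·w_2 = 1.7889.
u_2 = w_2 − 1.7889·e_1 = (-3.4667, 1.0667, -0.0667, -0.8000).
r_{22} = ‖u_2‖ = 3.7148.

r_{22} = 3.7148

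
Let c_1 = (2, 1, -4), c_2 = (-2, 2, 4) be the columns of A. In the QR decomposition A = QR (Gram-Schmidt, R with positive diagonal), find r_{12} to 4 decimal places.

c_1 = (2, 1, -4); ‖c_1‖ = 4.5826, so e_1 = (0.4364, 0.2182, -0.8729).
r_{12} = e_1·c_2 = -3.9279.

r_{12} = -3.9279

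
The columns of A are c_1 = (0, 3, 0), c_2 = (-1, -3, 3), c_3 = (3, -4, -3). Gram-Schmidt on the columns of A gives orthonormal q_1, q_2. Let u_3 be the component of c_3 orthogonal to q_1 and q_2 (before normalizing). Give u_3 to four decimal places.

u_3 = (1.8000, 0.0000, 0.6000)

c_1 = (0, 3, 0); ‖c_1‖ = 3.0000, so q_1 = (0.0000, 1.0000, 0.0000).
q_1·c_2 = 0.0000·(-1) + 1.0000·(-3) + 0.0000·3 = -3.0000.
u_2 = c_2 + 3.0000·q_1 = (-1.0000, 0.0000, 3.0000).
‖u_2‖ = 3.1623, so q_2 = (-0.3162, 0.0000, 0.9487).
q_1·c_3 = 0.0000·3 + 1.0000·(-4) + 0.0000·(-3) = -4.0000; q_2·c_3 = (-0.3162)·3 + 0.0000·(-4) + 0.9487·(-3) = -3.7947.
u_3 = c_3 + 4.0000·q_1 + 3.7947·q_2 = (1.8000, 0.0000, 0.6000).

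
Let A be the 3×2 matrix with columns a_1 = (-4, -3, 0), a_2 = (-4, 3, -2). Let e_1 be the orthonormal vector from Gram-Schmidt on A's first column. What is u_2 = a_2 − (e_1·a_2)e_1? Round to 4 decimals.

a_1 = (-4, -3, 0); ‖a_1‖ = 5.0000, so e_1 = (-0.8000, -0.6000, 0.0000).
e_1·a_2 = (-0.8000)·(-4) + (-0.6000)·3 + 0.0000·(-2) = 1.4000.
u_2 = a_2 − 1.4000·e_1 = (-2.8800, 3.8400, -2.0000).

u_2 = (-2.8800, 3.8400, -2.0000)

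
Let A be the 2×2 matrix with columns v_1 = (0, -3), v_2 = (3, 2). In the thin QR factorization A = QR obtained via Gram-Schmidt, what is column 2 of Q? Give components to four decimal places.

v_1 = (0, -3); ‖v_1‖ = 3.0000, so e_1 = (0.0000, -1.0000).
e_1·v_2 = 0.0000·3 + (-1.0000)·2 = -2.0000.
u_2 = v_2 + 2.0000·e_1 = (3.0000, 0.0000).
‖u_2‖ = 3.0000, so e_2 = (1.0000, 0.0000).

e_2 = (1.0000, 0.0000)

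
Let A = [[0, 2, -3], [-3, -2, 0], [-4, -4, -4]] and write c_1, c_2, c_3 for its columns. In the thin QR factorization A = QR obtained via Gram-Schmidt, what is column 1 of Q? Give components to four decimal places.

q_1 = (0.0000, -0.6000, -0.8000)

c_1 = (0, -3, -4); ‖c_1‖ = 5.0000, so q_1 = (0.0000, -0.6000, -0.8000).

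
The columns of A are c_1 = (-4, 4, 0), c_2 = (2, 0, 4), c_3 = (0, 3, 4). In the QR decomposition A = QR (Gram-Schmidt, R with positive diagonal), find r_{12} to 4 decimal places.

c_1 = (-4, 4, 0); ‖c_1‖ = 5.6569, so q_1 = (-0.7071, 0.7071, 0.0000).
r_{12} = q_1·c_2 = -1.4142.

r_{12} = -1.4142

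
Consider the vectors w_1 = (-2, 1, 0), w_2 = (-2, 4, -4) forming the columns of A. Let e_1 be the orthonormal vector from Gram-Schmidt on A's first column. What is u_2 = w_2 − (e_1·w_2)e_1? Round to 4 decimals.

e_1 = w_1/‖w_1‖ = (-2, 1, 0)/2.2361 = (-0.8944, 0.4472, 0.0000).
r_{12} = e_1·w_2 = 3.5777.
u_2 = w_2 − 3.5777·e_1 = (1.2000, 2.4000, -4.0000).

u_2 = (1.2000, 2.4000, -4.0000)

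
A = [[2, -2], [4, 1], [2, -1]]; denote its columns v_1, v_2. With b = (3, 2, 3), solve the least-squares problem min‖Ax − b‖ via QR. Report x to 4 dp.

v_1 = (2, 4, 2); ‖v_1‖ = 4.8990, so e_1 = (0.4082, 0.8165, 0.4082).
e_1·v_2 = 0.4082·(-2) + 0.8165·1 + 0.4082·(-1) = -0.4082.
u_2 = v_2 + 0.4082·e_1 = (-1.8333, 1.3333, -0.8333).
‖u_2‖ = 2.4152, so e_2 = (-0.7591, 0.5521, -0.3450).
Qᵀb = (4.0825, -2.2082).
Back-substitute: x_2 = -2.2082/2.4152 = -0.9143.
x_1 = (4.0825 + 0.4082·(-0.9143))/4.8990 = 0.7571.

x = (0.7571, -0.9143)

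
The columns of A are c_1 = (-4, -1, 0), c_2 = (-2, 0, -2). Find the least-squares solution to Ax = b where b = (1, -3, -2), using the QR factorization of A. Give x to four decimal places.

x = (-0.3333, 0.5833)

c_1 = (-4, -1, 0); ‖c_1‖ = 4.1231, so e_1 = (-0.9701, -0.2425, 0.0000).
e_1·c_2 = (-0.9701)·(-2) + (-0.2425)·0 + 0.0000·(-2) = 1.9403.
u_2 = c_2 − 1.9403·e_1 = (-0.1176, 0.4706, -2.0000).
‖u_2‖ = 2.0580, so e_2 = (-0.0572, 0.2287, -0.9718).
Qᵀb = (-0.2425, 1.2005).
Back-substitute: x_2 = 1.2005/2.0580 = 0.5833.
x_1 = (-0.2425 − 1.9403·0.5833)/4.1231 = -0.3333.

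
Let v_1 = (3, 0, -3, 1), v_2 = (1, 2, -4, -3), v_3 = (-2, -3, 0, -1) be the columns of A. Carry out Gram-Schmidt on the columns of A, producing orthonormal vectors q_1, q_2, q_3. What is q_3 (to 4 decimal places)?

v_1 = (3, 0, -3, 1); ‖v_1‖ = 4.3589, so q_1 = (0.6882, 0.0000, -0.6882, 0.2294).
q_1·v_2 = 0.6882·1 + 0.0000·2 + (-0.6882)·(-4) + 0.2294·(-3) = 2.7530.
u_2 = v_2 − 2.7530·q_1 = (-0.8947, 2.0000, -2.1053, -3.6316).
‖u_2‖ = 4.7351, so q_2 = (-0.1890, 0.4224, -0.4446, -0.7670).
q_1·v_3 = 0.6882·(-2) + 0.0000·(-3) + (-0.6882)·0 + 0.2294·(-1) = -1.6059; q_2·v_3 = (-0.1890)·(-2) + 0.4224·(-3) + (-0.4446)·0 + (-0.7670)·(-1) = -0.1223.
u_3 = v_3 + 1.6059·q_1 + 0.1223·q_2 = (-0.9178, -2.9484, -1.1596, -0.7254).
‖u_3‖ = 3.3773, so q_3 = (-0.2718, -0.8730, -0.3434, -0.2148).

q_3 = (-0.2718, -0.8730, -0.3434, -0.2148)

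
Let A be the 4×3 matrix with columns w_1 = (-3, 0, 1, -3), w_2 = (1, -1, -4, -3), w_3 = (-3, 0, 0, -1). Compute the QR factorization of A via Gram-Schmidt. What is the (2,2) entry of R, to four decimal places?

r_{22} = 5.1759

w_1 = (-3, 0, 1, -3); ‖w_1‖ = 4.3589, so q_1 = (-0.6882, 0.0000, 0.2294, -0.6882).
q_1·w_2 = (-0.6882)·1 + 0.0000·(-1) + 0.2294·(-4) + (-0.6882)·(-3) = 0.4588.
u_2 = w_2 − 0.4588·q_1 = (1.3158, -1.0000, -4.1053, -2.6842).
r_{22} = ‖u_2‖ = 5.1759.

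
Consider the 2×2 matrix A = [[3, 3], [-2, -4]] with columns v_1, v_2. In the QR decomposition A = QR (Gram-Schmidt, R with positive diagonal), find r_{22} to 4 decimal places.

v_1 = (3, -2); ‖v_1‖ = 3.6056, so e_1 = (0.8321, -0.5547).
e_1·v_2 = 0.8321·3 + (-0.5547)·(-4) = 4.7150.
u_2 = v_2 − 4.7150·e_1 = (-0.9231, -1.3846).
r_{22} = ‖u_2‖ = 1.6641.

r_{22} = 1.6641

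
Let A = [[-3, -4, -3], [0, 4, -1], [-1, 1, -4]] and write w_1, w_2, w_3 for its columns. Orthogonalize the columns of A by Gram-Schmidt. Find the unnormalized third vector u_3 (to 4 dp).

w_1 = (-3, 0, -1); ‖w_1‖ = 3.1623, so e_1 = (-0.9487, 0.0000, -0.3162).
e_1·w_2 = (-0.9487)·(-4) + 0.0000·4 + (-0.3162)·1 = 3.4785.
u_2 = w_2 − 3.4785·e_1 = (-0.7000, 4.0000, 2.1000).
‖u_2‖ = 4.5717, so e_2 = (-0.1531, 0.8750, 0.4594).
e_1·w_3 = (-0.9487)·(-3) + 0.0000·(-1) + (-0.3162)·(-4) = 4.1110; e_2·w_3 = (-0.1531)·(-3) + 0.8750·(-1) + 0.4594·(-4) = -2.2530.
u_3 = w_3 − 4.1110·e_1 + 2.2530·e_2 = (0.5550, 0.9713, -1.6651).

u_3 = (0.5550, 0.9713, -1.6651)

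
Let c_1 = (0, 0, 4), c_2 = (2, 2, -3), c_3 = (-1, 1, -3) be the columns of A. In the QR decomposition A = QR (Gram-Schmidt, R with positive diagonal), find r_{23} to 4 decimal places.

c_1 = (0, 0, 4); ‖c_1‖ = 4.0000, so q_1 = (0.0000, 0.0000, 1.0000).
q_1·c_2 = 0.0000·2 + 0.0000·2 + 1.0000·(-3) = -3.0000.
u_2 = c_2 + 3.0000·q_1 = (2.0000, 2.0000, 0.0000).
‖u_2‖ = 2.8284, so q_2 = (0.7071, 0.7071, 0.0000).
r_{23} = q_2·c_3 = 0.0000.

r_{23} = 0.0000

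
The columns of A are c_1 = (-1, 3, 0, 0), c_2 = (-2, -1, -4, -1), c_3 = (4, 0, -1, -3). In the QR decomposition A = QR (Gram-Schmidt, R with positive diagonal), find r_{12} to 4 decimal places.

e_1 = c_1/‖c_1‖ = (-1, 3, 0, 0)/3.1623 = (-0.3162, 0.9487, 0.0000, 0.0000).
r_{12} = e_1·c_2 = -0.3162.

r_{12} = -0.3162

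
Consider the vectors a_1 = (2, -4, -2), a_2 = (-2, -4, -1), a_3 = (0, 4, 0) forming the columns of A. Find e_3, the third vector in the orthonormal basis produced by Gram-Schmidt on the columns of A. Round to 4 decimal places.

e_1 = a_1/‖a_1‖ = (2, -4, -2)/4.8990 = (0.4082, -0.8165, -0.4082).
r_{12} = e_1·a_2 = 2.8577.
u_2 = a_2 − 2.8577·e_1 = (-3.1667, -1.6667, 0.1667).
‖u_2‖ = 3.5824, so e_2 = (-0.8840, -0.4652, 0.0465).
r_{13} = e_1·a_3 = -3.2660; r_{23} = e_2·a_3 = -1.8610.
u_3 = a_3 + 3.2660·e_1 + 1.8610·e_2 = (-0.3117, 0.4675, -1.2468).
‖u_3‖ = 1.3675, so e_3 = (-0.2279, 0.3419, -0.9117).

e_3 = (-0.2279, 0.3419, -0.9117)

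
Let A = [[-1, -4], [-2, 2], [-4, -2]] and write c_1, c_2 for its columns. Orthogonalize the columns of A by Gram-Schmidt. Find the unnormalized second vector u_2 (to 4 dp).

u_2 = (-3.6190, 2.7619, -0.4762)

q_1 = c_1/‖c_1‖ = (-1, -2, -4)/4.5826 = (-0.2182, -0.4364, -0.8729).
r_{12} = q_1·c_2 = 1.7457.
u_2 = c_2 − 1.7457·q_1 = (-3.6190, 2.7619, -0.4762).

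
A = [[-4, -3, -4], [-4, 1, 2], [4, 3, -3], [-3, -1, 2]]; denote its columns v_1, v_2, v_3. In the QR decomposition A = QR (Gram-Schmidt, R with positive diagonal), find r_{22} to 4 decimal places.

r_{22} = 3.2740

v_1 = (-4, -4, 4, -3); ‖v_1‖ = 7.5498, so q_1 = (-0.5298, -0.5298, 0.5298, -0.3974).
q_1·v_2 = (-0.5298)·(-3) + (-0.5298)·1 + 0.5298·3 + (-0.3974)·(-1) = 3.0464.
u_2 = v_2 − 3.0464·q_1 = (-1.3860, 2.6140, 1.3860, 0.2105).
r_{22} = ‖u_2‖ = 3.2740.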